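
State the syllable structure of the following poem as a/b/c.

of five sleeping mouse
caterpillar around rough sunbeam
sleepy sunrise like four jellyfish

Line 1: of(1) + five(1) + sleeping(2) + mouse(1) = 5
Line 2: caterpillar(4) + around(2) + rough(1) + sunbeam(2) = 9
Line 3: sleepy(2) + sunrise(2) + like(1) + four(1) + jellyfish(3) = 9

5/9/9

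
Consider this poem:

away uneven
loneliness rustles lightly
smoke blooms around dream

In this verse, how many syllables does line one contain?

Line one: away(2) + uneven(3) = 5

5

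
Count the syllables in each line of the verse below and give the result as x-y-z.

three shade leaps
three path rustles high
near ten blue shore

3-5-4

Line 1: three (1), shade (1), leaps (1) → 3
Line 2: three (1), path (1), rustles (2), high (1) → 5
Line 3: near (1), ten (1), blue (1), shore (1) → 4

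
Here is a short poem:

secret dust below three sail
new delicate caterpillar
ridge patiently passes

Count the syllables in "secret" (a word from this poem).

2

"secret" has 2 syllables.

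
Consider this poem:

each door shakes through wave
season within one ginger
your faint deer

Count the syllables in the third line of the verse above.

The third line: your(1) + faint(1) + deer(1) = 3

3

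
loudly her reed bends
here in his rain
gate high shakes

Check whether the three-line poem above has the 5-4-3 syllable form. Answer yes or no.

Line 1: loudly (2), her (1), reed (1), bends (1) → 5 ✓
Line 2: here (1), in (1), his (1), rain (1) → 4 ✓
Line 3: gate (1), high (1), shakes (1) → 3 ✓

Yes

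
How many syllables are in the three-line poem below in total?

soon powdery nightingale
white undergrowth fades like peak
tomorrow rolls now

19

Line 1: soon(1) + powdery(3) + nightingale(3) = 7
Line 2: white(1) + undergrowth(3) + fades(1) + like(1) + peak(1) = 7
Line 3: tomorrow(3) + rolls(1) + now(1) = 5
Total: 7 + 7 + 5 = 19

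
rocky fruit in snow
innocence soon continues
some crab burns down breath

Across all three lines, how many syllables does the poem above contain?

Line 1: rocky(2) + fruit(1) + in(1) + snow(1) = 5
Line 2: innocence(3) + soon(1) + continues(3) = 7
Line 3: some(1) + crab(1) + burns(1) + down(1) + breath(1) = 5
Total: 5 + 7 + 5 = 17

17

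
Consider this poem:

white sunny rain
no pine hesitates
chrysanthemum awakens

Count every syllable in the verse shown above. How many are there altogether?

16

Line 1: white (1), sunny (2), rain (1) → 4
Line 2: no (1), pine (1), hesitates (3) → 5
Line 3: chrysanthemum (4), awakens (3) → 7
Total: 4 + 5 + 7 = 16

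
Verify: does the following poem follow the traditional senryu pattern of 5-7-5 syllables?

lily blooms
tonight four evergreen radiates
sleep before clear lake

No

Line 1: "lily blooms": 2+1 = 3 (expected 5)
Line 2: "tonight four evergreen radiates": 2+1+3+3 = 9 (expected 7)
Line 3: "sleep before clear lake": 1+2+1+1 = 5 ✓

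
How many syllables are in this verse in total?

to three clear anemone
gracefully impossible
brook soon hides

17

Line 1: to(1) + three(1) + clear(1) + anemone(4) = 7
Line 2: gracefully(3) + impossible(4) = 7
Line 3: brook(1) + soon(1) + hides(1) = 3
Total: 7 + 7 + 3 = 17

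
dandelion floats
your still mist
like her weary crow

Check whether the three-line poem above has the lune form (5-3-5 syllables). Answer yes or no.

Yes

Line 1: "dandelion floats": 4+1 = 5 ✓
Line 2: "your still mist": 1+1+1 = 3 ✓
Line 3: "like her weary crow": 1+1+2+1 = 5 ✓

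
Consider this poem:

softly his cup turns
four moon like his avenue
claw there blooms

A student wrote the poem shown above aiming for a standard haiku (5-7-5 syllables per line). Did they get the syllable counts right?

No

Line 1: softly(2) + his(1) + cup(1) + turns(1) = 5 ✓
Line 2: four(1) + moon(1) + like(1) + his(1) + avenue(3) = 7 ✓
Line 3: claw(1) + there(1) + blooms(1) = 3 (expected 5)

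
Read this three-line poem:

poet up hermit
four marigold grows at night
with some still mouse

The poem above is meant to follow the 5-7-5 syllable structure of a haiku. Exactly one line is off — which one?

Line 1: poet(2) + up(1) + hermit(2) = 5 ✓
Line 2: four(1) + marigold(3) + grows(1) + at(1) + night(1) = 7 ✓
Line 3: with(1) + some(1) + still(1) + mouse(1) = 4 (expected 5)

The third line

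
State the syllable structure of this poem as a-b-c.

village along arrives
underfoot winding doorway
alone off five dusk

6-7-5

Line 1: village(2) + along(2) + arrives(2) = 6
Line 2: underfoot(3) + winding(2) + doorway(2) = 7
Line 3: alone(2) + off(1) + five(1) + dusk(1) = 5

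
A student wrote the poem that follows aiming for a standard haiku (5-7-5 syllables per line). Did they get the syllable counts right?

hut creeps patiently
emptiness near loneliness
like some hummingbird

Line 1: "hut creeps patiently": 1+1+3 = 5 ✓
Line 2: "emptiness near loneliness": 3+1+3 = 7 ✓
Line 3: "like some hummingbird": 1+1+3 = 5 ✓

Yes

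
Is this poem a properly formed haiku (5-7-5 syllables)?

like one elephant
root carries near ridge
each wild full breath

Line 1: "like one elephant": 1+1+3 = 5 ✓
Line 2: "root carries near ridge": 1+2+1+1 = 5 (expected 7)
Line 3: "each wild full breath": 1+1+1+1 = 4 (expected 5)

No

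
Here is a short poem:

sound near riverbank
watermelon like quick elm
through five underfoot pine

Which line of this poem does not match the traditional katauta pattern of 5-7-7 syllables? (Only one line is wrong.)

Line 1: "sound near riverbank": 1+1+3 = 5 ✓
Line 2: "watermelon like quick elm": 4+1+1+1 = 7 ✓
Line 3: "through five underfoot pine": 1+1+3+1 = 6 (expected 7)

Line 3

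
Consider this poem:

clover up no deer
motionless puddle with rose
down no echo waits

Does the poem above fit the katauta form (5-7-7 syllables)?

No

Line 1: clover (2), up (1), no (1), deer (1) → 5 ✓
Line 2: motionless (3), puddle (2), with (1), rose (1) → 7 ✓
Line 3: down (1), no (1), echo (2), waits (1) → 5 (expected 7)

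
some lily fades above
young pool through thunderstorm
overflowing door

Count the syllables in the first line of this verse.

The first line: some(1) + lily(2) + fades(1) + above(2) = 6

6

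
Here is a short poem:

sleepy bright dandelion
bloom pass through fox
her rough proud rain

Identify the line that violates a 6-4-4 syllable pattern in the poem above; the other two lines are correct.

Line 1: sleepy (2), bright (1), dandelion (4) → 7 (expected 6)
Line 2: bloom (1), pass (1), through (1), fox (1) → 4 ✓
Line 3: her (1), rough (1), proud (1), rain (1) → 4 ✓

Line 1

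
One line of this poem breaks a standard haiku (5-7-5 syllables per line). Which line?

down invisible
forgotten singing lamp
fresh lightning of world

Line 1: down (1), invisible (4) → 5 ✓
Line 2: forgotten (3), singing (2), lamp (1) → 6 (expected 7)
Line 3: fresh (1), lightning (2), of (1), world (1) → 5 ✓

The second line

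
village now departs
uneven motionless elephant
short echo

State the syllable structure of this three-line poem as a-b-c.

Line 1: "village now departs": 2+1+2 = 5
Line 2: "uneven motionless elephant": 3+3+3 = 9
Line 3: "short echo": 1+2 = 3

5-9-3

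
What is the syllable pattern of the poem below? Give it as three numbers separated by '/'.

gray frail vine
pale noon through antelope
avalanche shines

Line 1: "gray frail vine": 1+1+1 = 3
Line 2: "pale noon through antelope": 1+1+1+3 = 6
Line 3: "avalanche shines": 3+1 = 4

3/6/4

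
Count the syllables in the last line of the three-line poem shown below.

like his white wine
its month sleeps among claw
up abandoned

The last line: up(1) + abandoned(3) = 4

4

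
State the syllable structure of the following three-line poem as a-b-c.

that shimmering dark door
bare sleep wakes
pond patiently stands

6-3-5

Line 1: that (1), shimmering (3), dark (1), door (1) → 6
Line 2: bare (1), sleep (1), wakes (1) → 3
Line 3: pond (1), patiently (3), stands (1) → 5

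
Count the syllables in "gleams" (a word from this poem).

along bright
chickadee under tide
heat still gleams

1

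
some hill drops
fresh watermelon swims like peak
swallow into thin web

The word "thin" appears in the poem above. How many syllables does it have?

1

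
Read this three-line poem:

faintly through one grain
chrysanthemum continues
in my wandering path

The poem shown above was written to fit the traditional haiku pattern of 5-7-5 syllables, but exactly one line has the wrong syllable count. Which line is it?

Line 1: faintly(2) + through(1) + one(1) + grain(1) = 5 ✓
Line 2: chrysanthemum(4) + continues(3) = 7 ✓
Line 3: in(1) + my(1) + wandering(3) + path(1) = 6 (expected 5)

Line 3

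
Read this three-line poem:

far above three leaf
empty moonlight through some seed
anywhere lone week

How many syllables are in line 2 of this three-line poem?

7

Line 2: "empty moonlight through some seed": 2+2+1+1+1 = 7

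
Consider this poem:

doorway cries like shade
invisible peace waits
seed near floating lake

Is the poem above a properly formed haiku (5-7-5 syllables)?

No

Line 1: doorway(2) + cries(1) + like(1) + shade(1) = 5 ✓
Line 2: invisible(4) + peace(1) + waits(1) = 6 (expected 7)
Line 3: seed(1) + near(1) + floating(2) + lake(1) = 5 ✓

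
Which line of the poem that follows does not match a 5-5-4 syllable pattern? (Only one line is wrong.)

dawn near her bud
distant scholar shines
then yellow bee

Line 1: "dawn near her bud": 1+1+1+1 = 4 (expected 5)
Line 2: "distant scholar shines": 2+2+1 = 5 ✓
Line 3: "then yellow bee": 1+2+1 = 4 ✓

The first line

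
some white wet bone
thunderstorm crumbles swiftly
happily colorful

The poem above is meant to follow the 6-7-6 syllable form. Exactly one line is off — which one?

Line 1: some(1) + white(1) + wet(1) + bone(1) = 4 (expected 6)
Line 2: thunderstorm(3) + crumbles(2) + swiftly(2) = 7 ✓
Line 3: happily(3) + colorful(3) = 6 ✓

The first line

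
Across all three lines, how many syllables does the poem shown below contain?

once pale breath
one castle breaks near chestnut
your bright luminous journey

Line 1: "once pale breath": 1+1+1 = 3
Line 2: "one castle breaks near chestnut": 1+2+1+1+2 = 7
Line 3: "your bright luminous journey": 1+1+3+2 = 7
Total: 3 + 7 + 7 = 17

17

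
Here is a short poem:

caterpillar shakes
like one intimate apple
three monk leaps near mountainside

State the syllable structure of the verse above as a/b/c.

Line 1: caterpillar (4), shakes (1) → 5
Line 2: like (1), one (1), intimate (3), apple (2) → 7
Line 3: three (1), monk (1), leaps (1), near (1), mountainside (3) → 7

5/7/7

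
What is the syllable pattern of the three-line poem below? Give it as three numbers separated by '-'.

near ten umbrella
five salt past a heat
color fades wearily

5-5-6

Line 1: "near ten umbrella": 1+1+3 = 5
Line 2: "five salt past a heat": 1+1+1+1+1 = 5
Line 3: "color fades wearily": 2+1+3 = 6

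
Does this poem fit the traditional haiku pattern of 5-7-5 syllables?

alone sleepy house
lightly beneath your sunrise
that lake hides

No

Line 1: alone (2), sleepy (2), house (1) → 5 ✓
Line 2: lightly (2), beneath (2), your (1), sunrise (2) → 7 ✓
Line 3: that (1), lake (1), hides (1) → 3 (expected 5)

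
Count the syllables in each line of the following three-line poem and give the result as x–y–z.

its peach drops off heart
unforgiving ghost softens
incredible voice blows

5–7–6

Line 1: its(1) + peach(1) + drops(1) + off(1) + heart(1) = 5
Line 2: unforgiving(4) + ghost(1) + softens(2) = 7
Line 3: incredible(4) + voice(1) + blows(1) = 6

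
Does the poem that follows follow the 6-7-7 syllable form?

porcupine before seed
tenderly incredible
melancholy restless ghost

Line 1: porcupine(3) + before(2) + seed(1) = 6 ✓
Line 2: tenderly(3) + incredible(4) = 7 ✓
Line 3: melancholy(4) + restless(2) + ghost(1) = 7 ✓

Yes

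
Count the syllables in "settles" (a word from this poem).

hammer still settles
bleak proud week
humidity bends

2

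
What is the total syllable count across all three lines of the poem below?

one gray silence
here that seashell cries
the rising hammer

Line 1: one (1), gray (1), silence (2) → 4
Line 2: here (1), that (1), seashell (2), cries (1) → 5
Line 3: the (1), rising (2), hammer (2) → 5
Total: 4 + 5 + 5 = 14

14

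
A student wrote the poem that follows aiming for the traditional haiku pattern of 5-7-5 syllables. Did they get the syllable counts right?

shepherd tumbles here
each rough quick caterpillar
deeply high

No

Line 1: shepherd (2), tumbles (2), here (1) → 5 ✓
Line 2: each (1), rough (1), quick (1), caterpillar (4) → 7 ✓
Line 3: deeply (2), high (1) → 3 (expected 5)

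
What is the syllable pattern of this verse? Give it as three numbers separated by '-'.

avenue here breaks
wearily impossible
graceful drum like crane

5-7-5

Line 1: avenue(3) + here(1) + breaks(1) = 5
Line 2: wearily(3) + impossible(4) = 7
Line 3: graceful(2) + drum(1) + like(1) + crane(1) = 5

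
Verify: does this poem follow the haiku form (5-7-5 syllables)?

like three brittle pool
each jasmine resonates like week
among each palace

No

Line 1: like(1) + three(1) + brittle(2) + pool(1) = 5 ✓
Line 2: each(1) + jasmine(2) + resonates(3) + like(1) + week(1) = 8 (expected 7)
Line 3: among(2) + each(1) + palace(2) = 5 ✓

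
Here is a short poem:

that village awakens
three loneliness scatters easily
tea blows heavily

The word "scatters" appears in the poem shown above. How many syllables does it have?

2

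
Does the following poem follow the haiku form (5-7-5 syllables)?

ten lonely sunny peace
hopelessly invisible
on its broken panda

Line 1: ten(1) + lonely(2) + sunny(2) + peace(1) = 6 (expected 5)
Line 2: hopelessly(3) + invisible(4) = 7 ✓
Line 3: on(1) + its(1) + broken(2) + panda(2) = 6 (expected 5)

No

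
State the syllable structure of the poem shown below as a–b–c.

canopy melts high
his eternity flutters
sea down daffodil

5–7–5

Line 1: canopy(3) + melts(1) + high(1) = 5
Line 2: his(1) + eternity(4) + flutters(2) = 7
Line 3: sea(1) + down(1) + daffodil(3) = 5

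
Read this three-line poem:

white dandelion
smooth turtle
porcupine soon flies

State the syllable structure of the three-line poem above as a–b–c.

5–3–5

Line 1: "white dandelion": 1+4 = 5
Line 2: "smooth turtle": 1+2 = 3
Line 3: "porcupine soon flies": 3+1+1 = 5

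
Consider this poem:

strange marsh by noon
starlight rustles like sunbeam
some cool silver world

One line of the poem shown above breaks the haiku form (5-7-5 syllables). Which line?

The first line

Line 1: strange(1) + marsh(1) + by(1) + noon(1) = 4 (expected 5)
Line 2: starlight(2) + rustles(2) + like(1) + sunbeam(2) = 7 ✓
Line 3: some(1) + cool(1) + silver(2) + world(1) = 5 ✓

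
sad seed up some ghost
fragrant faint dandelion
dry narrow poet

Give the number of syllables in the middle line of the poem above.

The middle line: "fragrant faint dandelion": 2+1+4 = 7

7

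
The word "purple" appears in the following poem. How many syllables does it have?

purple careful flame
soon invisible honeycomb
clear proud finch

2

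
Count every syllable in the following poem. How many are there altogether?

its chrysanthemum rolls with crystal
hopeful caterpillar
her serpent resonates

21

Line 1: its (1), chrysanthemum (4), rolls (1), with (1), crystal (2) → 9
Line 2: hopeful (2), caterpillar (4) → 6
Line 3: her (1), serpent (2), resonates (3) → 6
Total: 9 + 6 + 6 = 21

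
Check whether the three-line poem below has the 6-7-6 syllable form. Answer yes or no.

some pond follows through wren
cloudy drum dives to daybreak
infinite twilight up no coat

No

Line 1: some (1), pond (1), follows (2), through (1), wren (1) → 6 ✓
Line 2: cloudy (2), drum (1), dives (1), to (1), daybreak (2) → 7 ✓
Line 3: infinite (3), twilight (2), up (1), no (1), coat (1) → 8 (expected 6)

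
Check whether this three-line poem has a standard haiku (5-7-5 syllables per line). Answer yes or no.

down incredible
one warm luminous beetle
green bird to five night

Line 1: "down incredible": 1+4 = 5 ✓
Line 2: "one warm luminous beetle": 1+1+3+2 = 7 ✓
Line 3: "green bird to five night": 1+1+1+1+1 = 5 ✓

Yes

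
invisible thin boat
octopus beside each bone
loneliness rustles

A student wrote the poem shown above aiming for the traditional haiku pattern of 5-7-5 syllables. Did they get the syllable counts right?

Line 1: invisible (4), thin (1), boat (1) → 6 (expected 5)
Line 2: octopus (3), beside (2), each (1), bone (1) → 7 ✓
Line 3: loneliness (3), rustles (2) → 5 ✓

No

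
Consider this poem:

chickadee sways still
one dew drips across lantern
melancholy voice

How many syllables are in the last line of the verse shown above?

5

The last line: melancholy (4), voice (1) → 5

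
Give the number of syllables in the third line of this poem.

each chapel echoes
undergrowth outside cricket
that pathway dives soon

The third line: "that pathway dives soon": 1+2+1+1 = 5

5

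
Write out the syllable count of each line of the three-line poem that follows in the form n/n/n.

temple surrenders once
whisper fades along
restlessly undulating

6/5/7

Line 1: temple(2) + surrenders(3) + once(1) = 6
Line 2: whisper(2) + fades(1) + along(2) = 5
Line 3: restlessly(3) + undulating(4) = 7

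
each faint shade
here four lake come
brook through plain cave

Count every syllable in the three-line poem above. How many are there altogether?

11

Line 1: each (1), faint (1), shade (1) → 3
Line 2: here (1), four (1), lake (1), come (1) → 4
Line 3: brook (1), through (1), plain (1), cave (1) → 4
Total: 3 + 4 + 4 = 11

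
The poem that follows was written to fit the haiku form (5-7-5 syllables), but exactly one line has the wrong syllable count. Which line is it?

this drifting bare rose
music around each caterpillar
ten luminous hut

Line 1: this (1), drifting (2), bare (1), rose (1) → 5 ✓
Line 2: music (2), around (2), each (1), caterpillar (4) → 9 (expected 7)
Line 3: ten (1), luminous (3), hut (1) → 5 ✓

Line 2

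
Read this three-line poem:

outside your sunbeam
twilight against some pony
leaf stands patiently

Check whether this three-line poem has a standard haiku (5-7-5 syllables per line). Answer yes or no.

Line 1: "outside your sunbeam": 2+1+2 = 5 ✓
Line 2: "twilight against some pony": 2+2+1+2 = 7 ✓
Line 3: "leaf stands patiently": 1+1+3 = 5 ✓

Yes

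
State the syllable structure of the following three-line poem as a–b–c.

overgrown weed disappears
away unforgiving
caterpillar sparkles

7–6–6

Line 1: "overgrown weed disappears": 3+1+3 = 7
Line 2: "away unforgiving": 2+4 = 6
Line 3: "caterpillar sparkles": 4+2 = 6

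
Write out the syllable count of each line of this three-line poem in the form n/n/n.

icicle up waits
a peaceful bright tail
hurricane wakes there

Line 1: "icicle up waits": 3+1+1 = 5
Line 2: "a peaceful bright tail": 1+2+1+1 = 5
Line 3: "hurricane wakes there": 3+1+1 = 5

5/5/5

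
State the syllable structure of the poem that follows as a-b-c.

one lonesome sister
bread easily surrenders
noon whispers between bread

5-7-6

Line 1: one(1) + lonesome(2) + sister(2) = 5
Line 2: bread(1) + easily(3) + surrenders(3) = 7
Line 3: noon(1) + whispers(2) + between(2) + bread(1) = 6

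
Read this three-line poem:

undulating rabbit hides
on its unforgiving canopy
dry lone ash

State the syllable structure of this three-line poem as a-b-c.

7-9-3

Line 1: undulating (4), rabbit (2), hides (1) → 7
Line 2: on (1), its (1), unforgiving (4), canopy (3) → 9
Line 3: dry (1), lone (1), ash (1) → 3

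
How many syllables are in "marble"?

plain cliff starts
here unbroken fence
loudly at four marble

2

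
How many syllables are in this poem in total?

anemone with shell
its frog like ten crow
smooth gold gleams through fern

16

Line 1: anemone(4) + with(1) + shell(1) = 6
Line 2: its(1) + frog(1) + like(1) + ten(1) + crow(1) = 5
Line 3: smooth(1) + gold(1) + gleams(1) + through(1) + fern(1) = 5
Total: 6 + 5 + 5 = 16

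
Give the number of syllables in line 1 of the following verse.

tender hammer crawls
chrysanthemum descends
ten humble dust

5

Line 1: tender (2), hammer (2), crawls (1) → 5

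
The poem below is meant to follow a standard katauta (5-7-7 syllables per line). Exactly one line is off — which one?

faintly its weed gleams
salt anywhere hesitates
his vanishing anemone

Line 1: faintly(2) + its(1) + weed(1) + gleams(1) = 5 ✓
Line 2: salt(1) + anywhere(3) + hesitates(3) = 7 ✓
Line 3: his(1) + vanishing(3) + anemone(4) = 8 (expected 7)

Line 3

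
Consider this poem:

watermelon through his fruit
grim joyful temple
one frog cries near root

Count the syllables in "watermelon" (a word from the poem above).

4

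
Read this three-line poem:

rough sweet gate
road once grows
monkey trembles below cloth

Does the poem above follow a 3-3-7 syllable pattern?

Yes

Line 1: rough (1), sweet (1), gate (1) → 3 ✓
Line 2: road (1), once (1), grows (1) → 3 ✓
Line 3: monkey (2), trembles (2), below (2), cloth (1) → 7 ✓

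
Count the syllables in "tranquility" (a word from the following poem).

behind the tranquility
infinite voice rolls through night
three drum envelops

4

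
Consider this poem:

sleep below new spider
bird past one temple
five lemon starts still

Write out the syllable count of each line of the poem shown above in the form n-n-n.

6-5-5

Line 1: sleep (1), below (2), new (1), spider (2) → 6
Line 2: bird (1), past (1), one (1), temple (2) → 5
Line 3: five (1), lemon (2), starts (1), still (1) → 5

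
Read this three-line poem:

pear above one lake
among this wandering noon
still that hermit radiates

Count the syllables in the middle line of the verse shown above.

The middle line: among(2) + this(1) + wandering(3) + noon(1) = 7

7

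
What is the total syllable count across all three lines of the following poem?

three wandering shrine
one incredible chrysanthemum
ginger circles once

Line 1: three(1) + wandering(3) + shrine(1) = 5
Line 2: one(1) + incredible(4) + chrysanthemum(4) = 9
Line 3: ginger(2) + circles(2) + once(1) = 5
Total: 5 + 9 + 5 = 19

19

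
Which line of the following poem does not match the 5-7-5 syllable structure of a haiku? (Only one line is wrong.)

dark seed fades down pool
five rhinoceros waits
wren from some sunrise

Line 2

Line 1: "dark seed fades down pool": 1+1+1+1+1 = 5 ✓
Line 2: "five rhinoceros waits": 1+4+1 = 6 (expected 7)
Line 3: "wren from some sunrise": 1+1+1+2 = 5 ✓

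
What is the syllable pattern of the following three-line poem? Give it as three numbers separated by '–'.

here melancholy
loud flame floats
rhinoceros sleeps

Line 1: "here melancholy": 1+4 = 5
Line 2: "loud flame floats": 1+1+1 = 3
Line 3: "rhinoceros sleeps": 4+1 = 5

5–3–5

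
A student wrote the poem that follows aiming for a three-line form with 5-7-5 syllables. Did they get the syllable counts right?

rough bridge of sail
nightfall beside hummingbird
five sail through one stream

No

Line 1: "rough bridge of sail": 1+1+1+1 = 4 (expected 5)
Line 2: "nightfall beside hummingbird": 2+2+3 = 7 ✓
Line 3: "five sail through one stream": 1+1+1+1+1 = 5 ✓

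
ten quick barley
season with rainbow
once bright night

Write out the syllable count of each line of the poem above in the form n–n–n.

Line 1: "ten quick barley": 1+1+2 = 4
Line 2: "season with rainbow": 2+1+2 = 5
Line 3: "once bright night": 1+1+1 = 3

4–5–3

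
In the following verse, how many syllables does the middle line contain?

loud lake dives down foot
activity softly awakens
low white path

9

The middle line: activity (4), softly (2), awakens (3) → 9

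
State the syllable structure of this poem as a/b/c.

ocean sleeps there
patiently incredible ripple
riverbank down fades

Line 1: ocean(2) + sleeps(1) + there(1) = 4
Line 2: patiently(3) + incredible(4) + ripple(2) = 9
Line 3: riverbank(3) + down(1) + fades(1) = 5

4/9/5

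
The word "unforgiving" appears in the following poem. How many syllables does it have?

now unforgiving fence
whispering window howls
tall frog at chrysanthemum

"unforgiving" has 4 syllables.

4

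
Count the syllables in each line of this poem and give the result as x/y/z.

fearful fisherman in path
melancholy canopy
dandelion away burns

Line 1: fearful (2), fisherman (3), in (1), path (1) → 7
Line 2: melancholy (4), canopy (3) → 7
Line 3: dandelion (4), away (2), burns (1) → 7

7/7/7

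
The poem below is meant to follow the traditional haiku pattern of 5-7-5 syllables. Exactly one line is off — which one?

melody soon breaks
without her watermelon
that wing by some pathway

Line 3

Line 1: melody(3) + soon(1) + breaks(1) = 5 ✓
Line 2: without(2) + her(1) + watermelon(4) = 7 ✓
Line 3: that(1) + wing(1) + by(1) + some(1) + pathway(2) = 6 (expected 5)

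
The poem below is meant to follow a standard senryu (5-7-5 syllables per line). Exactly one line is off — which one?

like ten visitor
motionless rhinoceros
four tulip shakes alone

Line 1: like (1), ten (1), visitor (3) → 5 ✓
Line 2: motionless (3), rhinoceros (4) → 7 ✓
Line 3: four (1), tulip (2), shakes (1), alone (2) → 6 (expected 5)

Line 3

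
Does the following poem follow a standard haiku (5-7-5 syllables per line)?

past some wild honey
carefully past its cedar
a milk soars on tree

Line 1: past(1) + some(1) + wild(1) + honey(2) = 5 ✓
Line 2: carefully(3) + past(1) + its(1) + cedar(2) = 7 ✓
Line 3: a(1) + milk(1) + soars(1) + on(1) + tree(1) = 5 ✓

Yes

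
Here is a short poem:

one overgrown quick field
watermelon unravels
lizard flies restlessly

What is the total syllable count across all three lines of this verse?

19

Line 1: one(1) + overgrown(3) + quick(1) + field(1) = 6
Line 2: watermelon(4) + unravels(3) = 7
Line 3: lizard(2) + flies(1) + restlessly(3) = 6
Total: 6 + 7 + 6 = 19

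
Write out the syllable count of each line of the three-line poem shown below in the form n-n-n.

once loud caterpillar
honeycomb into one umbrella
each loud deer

Line 1: once (1), loud (1), caterpillar (4) → 6
Line 2: honeycomb (3), into (2), one (1), umbrella (3) → 9
Line 3: each (1), loud (1), deer (1) → 3

6-9-3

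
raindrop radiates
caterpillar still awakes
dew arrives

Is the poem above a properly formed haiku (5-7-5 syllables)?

No

Line 1: raindrop (2), radiates (3) → 5 ✓
Line 2: caterpillar (4), still (1), awakes (2) → 7 ✓
Line 3: dew (1), arrives (2) → 3 (expected 5)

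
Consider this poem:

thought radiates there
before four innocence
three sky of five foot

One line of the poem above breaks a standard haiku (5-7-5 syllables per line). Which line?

The second line

Line 1: "thought radiates there": 1+3+1 = 5 ✓
Line 2: "before four innocence": 2+1+3 = 6 (expected 7)
Line 3: "three sky of five foot": 1+1+1+1+1 = 5 ✓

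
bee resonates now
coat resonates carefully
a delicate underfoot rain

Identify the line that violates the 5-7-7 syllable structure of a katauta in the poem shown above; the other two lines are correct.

Line 1: bee(1) + resonates(3) + now(1) = 5 ✓
Line 2: coat(1) + resonates(3) + carefully(3) = 7 ✓
Line 3: a(1) + delicate(3) + underfoot(3) + rain(1) = 8 (expected 7)

Line 3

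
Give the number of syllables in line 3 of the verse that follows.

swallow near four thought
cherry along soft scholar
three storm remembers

Line 3: "three storm remembers": 1+1+3 = 5

5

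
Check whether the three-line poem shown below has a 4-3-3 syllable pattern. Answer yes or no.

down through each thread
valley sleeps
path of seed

Yes

Line 1: "down through each thread": 1+1+1+1 = 4 ✓
Line 2: "valley sleeps": 2+1 = 3 ✓
Line 3: "path of seed": 1+1+1 = 3 ✓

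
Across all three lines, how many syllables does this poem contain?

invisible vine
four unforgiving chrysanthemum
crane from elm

Line 1: invisible(4) + vine(1) = 5
Line 2: four(1) + unforgiving(4) + chrysanthemum(4) = 9
Line 3: crane(1) + from(1) + elm(1) = 3
Total: 5 + 9 + 3 = 17

17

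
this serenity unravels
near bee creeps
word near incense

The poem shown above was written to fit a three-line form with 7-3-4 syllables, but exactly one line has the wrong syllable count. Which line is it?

Line 1: this (1), serenity (4), unravels (3) → 8 (expected 7)
Line 2: near (1), bee (1), creeps (1) → 3 ✓
Line 3: word (1), near (1), incense (2) → 4 ✓

The first line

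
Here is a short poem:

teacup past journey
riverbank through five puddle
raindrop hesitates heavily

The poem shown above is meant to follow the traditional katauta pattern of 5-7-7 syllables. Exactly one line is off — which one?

The third line

Line 1: teacup (2), past (1), journey (2) → 5 ✓
Line 2: riverbank (3), through (1), five (1), puddle (2) → 7 ✓
Line 3: raindrop (2), hesitates (3), heavily (3) → 8 (expected 7)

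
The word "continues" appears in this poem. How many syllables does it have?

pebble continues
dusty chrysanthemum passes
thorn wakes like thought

"continues" has 3 syllables.

3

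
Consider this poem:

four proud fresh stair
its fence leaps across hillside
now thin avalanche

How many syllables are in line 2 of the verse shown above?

7

Line 2: its(1) + fence(1) + leaps(1) + across(2) + hillside(2) = 7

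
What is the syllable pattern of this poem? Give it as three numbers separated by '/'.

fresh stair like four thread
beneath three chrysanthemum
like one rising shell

5/7/5

Line 1: fresh(1) + stair(1) + like(1) + four(1) + thread(1) = 5
Line 2: beneath(2) + three(1) + chrysanthemum(4) = 7
Line 3: like(1) + one(1) + rising(2) + shell(1) = 5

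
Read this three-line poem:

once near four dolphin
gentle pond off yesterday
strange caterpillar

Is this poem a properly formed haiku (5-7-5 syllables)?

Yes

Line 1: once(1) + near(1) + four(1) + dolphin(2) = 5 ✓
Line 2: gentle(2) + pond(1) + off(1) + yesterday(3) = 7 ✓
Line 3: strange(1) + caterpillar(4) = 5 ✓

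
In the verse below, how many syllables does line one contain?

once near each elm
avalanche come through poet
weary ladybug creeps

Line one: once (1), near (1), each (1), elm (1) → 4

4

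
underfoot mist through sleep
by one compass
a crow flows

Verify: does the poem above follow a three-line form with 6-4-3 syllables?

Line 1: "underfoot mist through sleep": 3+1+1+1 = 6 ✓
Line 2: "by one compass": 1+1+2 = 4 ✓
Line 3: "a crow flows": 1+1+1 = 3 ✓

Yes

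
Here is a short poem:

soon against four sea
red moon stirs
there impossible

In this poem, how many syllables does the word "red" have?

"red" has 1 syllable.

1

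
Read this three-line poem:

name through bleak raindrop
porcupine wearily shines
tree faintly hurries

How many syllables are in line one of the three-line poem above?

Line one: "name through bleak raindrop": 1+1+1+2 = 5

5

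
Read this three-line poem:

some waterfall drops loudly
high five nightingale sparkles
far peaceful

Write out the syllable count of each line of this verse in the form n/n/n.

Line 1: some(1) + waterfall(3) + drops(1) + loudly(2) = 7
Line 2: high(1) + five(1) + nightingale(3) + sparkles(2) = 7
Line 3: far(1) + peaceful(2) = 3

7/7/3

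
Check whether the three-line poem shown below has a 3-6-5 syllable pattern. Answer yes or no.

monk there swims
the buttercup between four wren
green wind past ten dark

Line 1: "monk there swims": 1+1+1 = 3 ✓
Line 2: "the buttercup between four wren": 1+3+2+1+1 = 8 (expected 6)
Line 3: "green wind past ten dark": 1+1+1+1+1 = 5 ✓

No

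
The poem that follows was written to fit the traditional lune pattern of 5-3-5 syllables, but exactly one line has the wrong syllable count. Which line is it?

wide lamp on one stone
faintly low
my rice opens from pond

Line 1: wide(1) + lamp(1) + on(1) + one(1) + stone(1) = 5 ✓
Line 2: faintly(2) + low(1) = 3 ✓
Line 3: my(1) + rice(1) + opens(2) + from(1) + pond(1) = 6 (expected 5)

Line 3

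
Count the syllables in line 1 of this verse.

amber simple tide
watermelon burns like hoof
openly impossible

5

Line 1: amber(2) + simple(2) + tide(1) = 5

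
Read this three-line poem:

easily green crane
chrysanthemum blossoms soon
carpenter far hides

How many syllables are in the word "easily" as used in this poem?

3

"easily" has 3 syllables.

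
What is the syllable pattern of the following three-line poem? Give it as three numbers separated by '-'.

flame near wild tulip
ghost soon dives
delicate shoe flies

5-3-5

Line 1: flame(1) + near(1) + wild(1) + tulip(2) = 5
Line 2: ghost(1) + soon(1) + dives(1) = 3
Line 3: delicate(3) + shoe(1) + flies(1) = 5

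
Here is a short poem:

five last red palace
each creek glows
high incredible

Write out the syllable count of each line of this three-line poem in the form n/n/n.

Line 1: five (1), last (1), red (1), palace (2) → 5
Line 2: each (1), creek (1), glows (1) → 3
Line 3: high (1), incredible (4) → 5

5/3/5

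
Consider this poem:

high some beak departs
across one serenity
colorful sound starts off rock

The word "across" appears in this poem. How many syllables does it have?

"across" has 2 syllables.

2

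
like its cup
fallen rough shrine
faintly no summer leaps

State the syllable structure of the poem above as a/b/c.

Line 1: "like its cup": 1+1+1 = 3
Line 2: "fallen rough shrine": 2+1+1 = 4
Line 3: "faintly no summer leaps": 2+1+2+1 = 6

3/4/6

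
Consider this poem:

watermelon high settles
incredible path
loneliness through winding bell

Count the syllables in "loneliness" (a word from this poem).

"loneliness" has 3 syllables.

3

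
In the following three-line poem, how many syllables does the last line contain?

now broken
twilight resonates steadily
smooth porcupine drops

5

The last line: smooth(1) + porcupine(3) + drops(1) = 5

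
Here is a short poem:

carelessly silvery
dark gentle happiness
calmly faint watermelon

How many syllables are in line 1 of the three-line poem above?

6

Line 1: carelessly (3), silvery (3) → 6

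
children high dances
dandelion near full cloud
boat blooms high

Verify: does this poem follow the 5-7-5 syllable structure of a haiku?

Line 1: children(2) + high(1) + dances(2) = 5 ✓
Line 2: dandelion(4) + near(1) + full(1) + cloud(1) = 7 ✓
Line 3: boat(1) + blooms(1) + high(1) = 3 (expected 5)

No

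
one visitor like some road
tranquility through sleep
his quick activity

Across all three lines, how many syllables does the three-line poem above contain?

Line 1: one(1) + visitor(3) + like(1) + some(1) + road(1) = 7
Line 2: tranquility(4) + through(1) + sleep(1) = 6
Line 3: his(1) + quick(1) + activity(4) = 6
Total: 7 + 6 + 6 = 19

19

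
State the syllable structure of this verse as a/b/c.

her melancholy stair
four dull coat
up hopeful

Line 1: her (1), melancholy (4), stair (1) → 6
Line 2: four (1), dull (1), coat (1) → 3
Line 3: up (1), hopeful (2) → 3

6/3/3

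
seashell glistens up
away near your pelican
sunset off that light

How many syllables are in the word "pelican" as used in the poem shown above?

"pelican" has 3 syllables.

3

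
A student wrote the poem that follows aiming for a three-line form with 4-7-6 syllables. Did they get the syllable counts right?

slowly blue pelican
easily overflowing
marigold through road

No

Line 1: "slowly blue pelican": 2+1+3 = 6 (expected 4)
Line 2: "easily overflowing": 3+4 = 7 ✓
Line 3: "marigold through road": 3+1+1 = 5 (expected 6)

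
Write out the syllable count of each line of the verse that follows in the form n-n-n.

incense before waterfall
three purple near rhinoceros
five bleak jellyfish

Line 1: incense (2), before (2), waterfall (3) → 7
Line 2: three (1), purple (2), near (1), rhinoceros (4) → 8
Line 3: five (1), bleak (1), jellyfish (3) → 5

7-8-5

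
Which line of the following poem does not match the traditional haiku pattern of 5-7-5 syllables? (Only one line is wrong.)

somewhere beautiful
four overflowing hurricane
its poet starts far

Line 2

Line 1: somewhere (2), beautiful (3) → 5 ✓
Line 2: four (1), overflowing (4), hurricane (3) → 8 (expected 7)
Line 3: its (1), poet (2), starts (1), far (1) → 5 ✓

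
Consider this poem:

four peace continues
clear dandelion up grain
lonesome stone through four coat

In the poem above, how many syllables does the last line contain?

The last line: lonesome(2) + stone(1) + through(1) + four(1) + coat(1) = 6

6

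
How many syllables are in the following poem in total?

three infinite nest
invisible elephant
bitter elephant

17

Line 1: three (1), infinite (3), nest (1) → 5
Line 2: invisible (4), elephant (3) → 7
Line 3: bitter (2), elephant (3) → 5
Total: 5 + 7 + 5 = 17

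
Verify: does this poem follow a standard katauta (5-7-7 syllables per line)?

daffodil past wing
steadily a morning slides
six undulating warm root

Yes

Line 1: daffodil(3) + past(1) + wing(1) = 5 ✓
Line 2: steadily(3) + a(1) + morning(2) + slides(1) = 7 ✓
Line 3: six(1) + undulating(4) + warm(1) + root(1) = 7 ✓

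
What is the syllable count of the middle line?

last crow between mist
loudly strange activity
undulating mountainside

The middle line: "loudly strange activity": 2+1+4 = 7

7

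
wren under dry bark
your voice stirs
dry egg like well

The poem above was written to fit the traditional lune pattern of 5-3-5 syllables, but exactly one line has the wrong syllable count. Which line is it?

Line 1: "wren under dry bark": 1+2+1+1 = 5 ✓
Line 2: "your voice stirs": 1+1+1 = 3 ✓
Line 3: "dry egg like well": 1+1+1+1 = 4 (expected 5)

Line 3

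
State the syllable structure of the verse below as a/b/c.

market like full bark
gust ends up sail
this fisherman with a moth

Line 1: market(2) + like(1) + full(1) + bark(1) = 5
Line 2: gust(1) + ends(1) + up(1) + sail(1) = 4
Line 3: this(1) + fisherman(3) + with(1) + a(1) + moth(1) = 7

5/4/7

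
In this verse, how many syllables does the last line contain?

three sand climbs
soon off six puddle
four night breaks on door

The last line: four (1), night (1), breaks (1), on (1), door (1) → 5

5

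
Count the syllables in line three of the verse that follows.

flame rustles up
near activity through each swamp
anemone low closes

Line three: anemone(4) + low(1) + closes(2) = 7

7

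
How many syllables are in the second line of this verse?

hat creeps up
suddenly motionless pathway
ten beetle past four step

The second line: suddenly(3) + motionless(3) + pathway(2) = 8

8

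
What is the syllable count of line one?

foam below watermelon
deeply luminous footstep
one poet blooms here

7

Line one: foam (1), below (2), watermelon (4) → 7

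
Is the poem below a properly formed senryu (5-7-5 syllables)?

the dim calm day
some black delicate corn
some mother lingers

No

Line 1: "the dim calm day": 1+1+1+1 = 4 (expected 5)
Line 2: "some black delicate corn": 1+1+3+1 = 6 (expected 7)
Line 3: "some mother lingers": 1+2+2 = 5 ✓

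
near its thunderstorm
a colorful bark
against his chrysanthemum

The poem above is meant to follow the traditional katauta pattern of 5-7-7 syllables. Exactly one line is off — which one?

Line 2

Line 1: near(1) + its(1) + thunderstorm(3) = 5 ✓
Line 2: a(1) + colorful(3) + bark(1) = 5 (expected 7)
Line 3: against(2) + his(1) + chrysanthemum(4) = 7 ✓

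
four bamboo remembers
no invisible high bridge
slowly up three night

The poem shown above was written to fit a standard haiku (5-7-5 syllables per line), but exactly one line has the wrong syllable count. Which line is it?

Line 1: four (1), bamboo (2), remembers (3) → 6 (expected 5)
Line 2: no (1), invisible (4), high (1), bridge (1) → 7 ✓
Line 3: slowly (2), up (1), three (1), night (1) → 5 ✓

The first line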